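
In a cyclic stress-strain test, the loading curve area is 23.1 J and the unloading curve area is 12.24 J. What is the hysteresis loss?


Hysteresis loss = loading - unloading
= 23.1 - 12.24
= 10.86 J

10.86 J


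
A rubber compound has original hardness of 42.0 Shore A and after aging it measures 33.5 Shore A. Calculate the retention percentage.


Retention = aged / original * 100
= 33.5 / 42.0 * 100
= 79.8%

79.8%


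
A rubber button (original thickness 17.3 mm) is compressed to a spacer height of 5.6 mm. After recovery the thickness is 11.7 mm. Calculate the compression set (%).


CS = (t0 - recovered) / (t0 - ts) * 100
= (17.3 - 11.7) / (17.3 - 5.6) * 100
= 5.6 / 11.7 * 100
= 47.9%

47.9%


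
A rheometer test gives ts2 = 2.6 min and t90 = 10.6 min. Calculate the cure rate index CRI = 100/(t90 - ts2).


CRI = 100 / (t90 - ts2)
= 100 / (10.6 - 2.6)
= 100 / 8.0
= 12.5 min^-1

12.5 min^-1


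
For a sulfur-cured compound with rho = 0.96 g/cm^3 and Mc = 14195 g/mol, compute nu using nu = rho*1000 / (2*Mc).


nu = rho * 1000 / (2 * Mc)
nu = 0.96 * 1000 / (2 * 14195)
nu = 960.0 / 28390
nu = 0.0338 mol/L

0.0338 mol/L


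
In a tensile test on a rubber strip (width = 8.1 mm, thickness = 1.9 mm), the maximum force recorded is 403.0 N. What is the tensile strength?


Area = width * thickness = 8.1 * 1.9 = 15.39 mm^2
TS = force / area = 403.0 / 15.39 = 26.19 MPa

26.19 MPa


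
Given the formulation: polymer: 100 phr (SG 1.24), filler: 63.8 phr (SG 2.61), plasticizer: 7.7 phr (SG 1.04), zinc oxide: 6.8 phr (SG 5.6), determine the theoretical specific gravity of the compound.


Sum of weights = 178.3
Volume contributions:
  polymer: 100/1.24 = 80.6452
  filler: 63.8/2.61 = 24.4444
  plasticizer: 7.7/1.04 = 7.4038
  zinc oxide: 6.8/5.6 = 1.2143
Sum of volumes = 113.7077
SG = 178.3 / 113.7077 = 1.568

SG = 1.568


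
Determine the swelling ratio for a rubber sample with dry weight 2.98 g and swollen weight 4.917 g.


Q = W_swollen / W_dry
Q = 4.917 / 2.98
Q = 1.65

Q = 1.65


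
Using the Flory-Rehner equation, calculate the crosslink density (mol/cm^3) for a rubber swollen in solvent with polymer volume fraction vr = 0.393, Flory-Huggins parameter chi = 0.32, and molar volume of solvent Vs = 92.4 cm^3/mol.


ln(1 - vr) = ln(1 - 0.393) = -0.4992
Numerator = -((-0.4992) + 0.393 + 0.32 * 0.393^2) = 0.0568
Denominator = 92.4 * (0.393^(1/3) - 0.393/2) = 49.5248
nu = 0.0568 / 49.5248 = 0.0011 mol/cm^3

0.0011 mol/cm^3


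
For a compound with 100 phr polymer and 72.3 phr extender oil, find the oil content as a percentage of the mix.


Oil % = oil / (100 + oil) * 100
= 72.3 / (100 + 72.3) * 100
= 72.3 / 172.3 * 100
= 41.96%

41.96%


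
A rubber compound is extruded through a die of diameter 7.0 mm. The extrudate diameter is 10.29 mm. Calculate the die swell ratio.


Die swell ratio = D_extrudate / D_die
= 10.29 / 7.0
= 1.47

Die swell = 1.47


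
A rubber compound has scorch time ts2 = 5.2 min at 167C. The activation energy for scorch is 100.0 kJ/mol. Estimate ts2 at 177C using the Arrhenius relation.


Convert temperatures: T1 = 167 + 273.15 = 440.15 K, T2 = 177 + 273.15 = 450.15 K
ts2_new = 5.2 * exp(100000 / 8.314 * (1/450.15 - 1/440.15))
1/T2 - 1/T1 = -5.0471e-05
ts2_new = 2.83 min

2.83 min


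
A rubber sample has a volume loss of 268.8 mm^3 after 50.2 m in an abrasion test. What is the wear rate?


Rate = volume_loss / distance
= 268.8 / 50.2
= 5.355 mm^3/m

5.355 mm^3/m


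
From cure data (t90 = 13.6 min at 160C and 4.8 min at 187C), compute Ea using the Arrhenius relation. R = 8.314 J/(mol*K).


T1 = 433.15 K, T2 = 460.15 K
1/T1 - 1/T2 = 1.3546e-04
ln(t1/t2) = ln(13.6/4.8) = 1.0415
Ea = 8.314 * 1.0415 / 1.3546e-04 = 63918.1271 J/mol
Ea = 63.92 kJ/mol

63.92 kJ/mol


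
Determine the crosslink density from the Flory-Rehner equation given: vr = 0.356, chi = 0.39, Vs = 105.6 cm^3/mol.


ln(1 - vr) = ln(1 - 0.356) = -0.4401
Numerator = -((-0.4401) + 0.356 + 0.39 * 0.356^2) = 0.0346
Denominator = 105.6 * (0.356^(1/3) - 0.356/2) = 56.0455
nu = 0.0346 / 56.0455 = 6.1788e-04 mol/cm^3

6.1788e-04 mol/cm^3


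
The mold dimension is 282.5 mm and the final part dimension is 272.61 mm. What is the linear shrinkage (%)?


Shrinkage = (mold - part) / mold * 100
= (282.5 - 272.61) / 282.5 * 100
= 9.89 / 282.5 * 100
= 3.5%

3.5%


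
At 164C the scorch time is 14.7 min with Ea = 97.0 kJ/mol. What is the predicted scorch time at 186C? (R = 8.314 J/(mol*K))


Convert temperatures: T1 = 164 + 273.15 = 437.15 K, T2 = 186 + 273.15 = 459.15 K
ts2_new = 14.7 * exp(97000 / 8.314 * (1/459.15 - 1/437.15))
1/T2 - 1/T1 = -1.0961e-04
ts2_new = 4.09 min

4.09 min


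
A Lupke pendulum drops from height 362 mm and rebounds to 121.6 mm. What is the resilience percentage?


Resilience = h_rebound / h_drop * 100
= 121.6 / 362 * 100
= 33.6%

33.6%


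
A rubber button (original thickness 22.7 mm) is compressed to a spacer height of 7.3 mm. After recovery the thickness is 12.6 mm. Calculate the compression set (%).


CS = (t0 - recovered) / (t0 - ts) * 100
= (22.7 - 12.6) / (22.7 - 7.3) * 100
= 10.1 / 15.4 * 100
= 65.6%

65.6%


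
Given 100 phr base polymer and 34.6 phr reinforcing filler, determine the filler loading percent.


Filler % = filler / (rubber + filler) * 100
= 34.6 / (100 + 34.6) * 100
= 34.6 / 134.6 * 100
= 25.71%

25.71%


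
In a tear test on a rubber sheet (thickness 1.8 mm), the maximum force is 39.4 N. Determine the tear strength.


Tear strength = force / thickness
= 39.4 / 1.8
= 21.89 N/mm

21.89 N/mm


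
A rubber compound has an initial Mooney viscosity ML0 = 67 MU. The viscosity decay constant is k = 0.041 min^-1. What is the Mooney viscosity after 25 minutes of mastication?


ML = ML0 * exp(-k * t)
ML = 67 * exp(-0.041 * 25)
ML = 67 * 0.3588
ML = 24.04 MU

24.04 MU


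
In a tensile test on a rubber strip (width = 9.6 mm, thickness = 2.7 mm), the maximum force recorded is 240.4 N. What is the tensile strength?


Area = width * thickness = 9.6 * 2.7 = 25.92 mm^2
TS = force / area = 240.4 / 25.92 = 9.27 MPa

9.27 MPa


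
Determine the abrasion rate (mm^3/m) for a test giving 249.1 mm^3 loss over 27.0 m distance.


Rate = volume_loss / distance
= 249.1 / 27.0
= 9.226 mm^3/m

9.226 mm^3/m


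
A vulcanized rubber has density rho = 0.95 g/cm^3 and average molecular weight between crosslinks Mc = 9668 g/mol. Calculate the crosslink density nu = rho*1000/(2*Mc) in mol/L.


nu = rho * 1000 / (2 * Mc)
nu = 0.95 * 1000 / (2 * 9668)
nu = 950.0 / 19336
nu = 0.0491 mol/L

0.0491 mol/L


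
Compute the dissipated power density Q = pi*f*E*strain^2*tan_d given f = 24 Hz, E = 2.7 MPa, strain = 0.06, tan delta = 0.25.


Q = pi * f * E * strain^2 * tan_d
= pi * 24 * 2.7 * 0.06^2 * 0.25
= pi * 24 * 2.7 * 0.0036 * 0.25
= 0.1832

Q = 0.1832


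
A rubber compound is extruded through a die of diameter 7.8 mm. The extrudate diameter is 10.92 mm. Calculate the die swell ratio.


Die swell ratio = D_extrudate / D_die
= 10.92 / 7.8
= 1.4

Die swell = 1.4


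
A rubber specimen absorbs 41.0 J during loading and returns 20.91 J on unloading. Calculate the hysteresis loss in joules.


Hysteresis loss = loading - unloading
= 41.0 - 20.91
= 20.09 J

20.09 J


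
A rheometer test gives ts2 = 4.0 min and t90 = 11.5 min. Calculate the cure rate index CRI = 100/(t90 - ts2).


CRI = 100 / (t90 - ts2)
= 100 / (11.5 - 4.0)
= 100 / 7.5
= 13.33 min^-1

13.33 min^-1


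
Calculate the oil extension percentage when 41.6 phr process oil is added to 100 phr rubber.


Oil % = oil / (100 + oil) * 100
= 41.6 / (100 + 41.6) * 100
= 41.6 / 141.6 * 100
= 29.38%

29.38%


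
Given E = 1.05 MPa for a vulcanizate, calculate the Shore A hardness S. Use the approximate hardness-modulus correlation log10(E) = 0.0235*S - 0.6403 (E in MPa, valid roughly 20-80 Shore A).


log10(E) = 0.0235*S - 0.6403  =>  S = (log10(E) + 0.6403) / 0.0235
log10(1.05) = 0.021189
S = (0.021189 + 0.6403) / 0.0235 = 0.661489 / 0.0235
S = 28.1

Shore A = 28.1


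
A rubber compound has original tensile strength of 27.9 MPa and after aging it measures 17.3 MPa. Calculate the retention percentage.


Retention = aged / original * 100
= 17.3 / 27.9 * 100
= 62.0%

62.0%


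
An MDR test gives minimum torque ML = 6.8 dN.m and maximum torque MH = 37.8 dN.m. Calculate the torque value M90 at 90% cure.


M90 = ML + 0.9 * (MH - ML)
M90 = 6.8 + 0.9 * (37.8 - 6.8)
M90 = 6.8 + 0.9 * 31.0
M90 = 34.7 dN.m

34.7 dN.m


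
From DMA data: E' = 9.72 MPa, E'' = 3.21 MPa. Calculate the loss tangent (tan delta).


tan delta = E'' / E'
= 3.21 / 9.72
= 0.3302

tan delta = 0.3302


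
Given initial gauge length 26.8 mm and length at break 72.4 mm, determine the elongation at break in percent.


Elongation = (Lf - L0) / L0 * 100
= (72.4 - 26.8) / 26.8 * 100
= 45.6 / 26.8 * 100
= 170.1%

170.1%


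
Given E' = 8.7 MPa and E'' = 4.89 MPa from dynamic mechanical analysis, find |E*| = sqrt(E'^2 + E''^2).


|E*| = sqrt(E'^2 + E''^2)
= sqrt(8.7^2 + 4.89^2)
= sqrt(75.6900 + 23.9121)
= 9.98 MPa

9.98 MPa


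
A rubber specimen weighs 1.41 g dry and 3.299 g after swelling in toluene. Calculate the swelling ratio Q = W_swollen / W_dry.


Q = W_swollen / W_dry
Q = 3.299 / 1.41
Q = 2.34

Q = 2.34


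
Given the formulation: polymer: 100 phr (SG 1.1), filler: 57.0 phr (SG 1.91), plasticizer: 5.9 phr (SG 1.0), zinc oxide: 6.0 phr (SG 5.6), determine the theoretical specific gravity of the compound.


Sum of weights = 168.9
Volume contributions:
  polymer: 100/1.1 = 90.9091
  filler: 57.0/1.91 = 29.8429
  plasticizer: 5.9/1.0 = 5.9000
  zinc oxide: 6.0/5.6 = 1.0714
Sum of volumes = 127.7235
SG = 168.9 / 127.7235 = 1.322

SG = 1.322


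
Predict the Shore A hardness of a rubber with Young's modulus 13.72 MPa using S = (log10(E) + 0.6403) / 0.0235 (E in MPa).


log10(E) = 0.0235*S - 0.6403  =>  S = (log10(E) + 0.6403) / 0.0235
log10(13.72) = 1.137354
S = (1.137354 + 0.6403) / 0.0235 = 1.777654 / 0.0235
S = 75.6

Shore A = 75.6


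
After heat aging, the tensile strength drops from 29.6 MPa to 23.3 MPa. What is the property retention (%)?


Retention = aged / original * 100
= 23.3 / 29.6 * 100
= 78.7%

78.7%


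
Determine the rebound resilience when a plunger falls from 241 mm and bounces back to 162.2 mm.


Resilience = h_rebound / h_drop * 100
= 162.2 / 241 * 100
= 67.3%

67.3%


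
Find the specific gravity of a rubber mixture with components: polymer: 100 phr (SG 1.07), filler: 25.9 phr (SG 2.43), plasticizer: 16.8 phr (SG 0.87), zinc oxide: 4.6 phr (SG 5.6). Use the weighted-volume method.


Sum of weights = 147.3
Volume contributions:
  polymer: 100/1.07 = 93.4579
  filler: 25.9/2.43 = 10.6584
  plasticizer: 16.8/0.87 = 19.3103
  zinc oxide: 4.6/5.6 = 0.8214
Sum of volumes = 124.2482
SG = 147.3 / 124.2482 = 1.186

SG = 1.186


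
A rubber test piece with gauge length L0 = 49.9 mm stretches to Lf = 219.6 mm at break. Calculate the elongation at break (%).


Elongation = (Lf - L0) / L0 * 100
= (219.6 - 49.9) / 49.9 * 100
= 169.7 / 49.9 * 100
= 340.1%

340.1%


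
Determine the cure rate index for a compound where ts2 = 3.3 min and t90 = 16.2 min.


CRI = 100 / (t90 - ts2)
= 100 / (16.2 - 3.3)
= 100 / 12.9
= 7.75 min^-1

7.75 min^-1


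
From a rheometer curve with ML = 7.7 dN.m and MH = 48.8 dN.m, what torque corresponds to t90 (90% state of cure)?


M90 = ML + 0.9 * (MH - ML)
M90 = 7.7 + 0.9 * (48.8 - 7.7)
M90 = 7.7 + 0.9 * 41.1
M90 = 44.69 dN.m

44.69 dN.m


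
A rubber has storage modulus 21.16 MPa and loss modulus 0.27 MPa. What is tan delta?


tan delta = E'' / E'
= 0.27 / 21.16
= 0.0128

tan delta = 0.0128


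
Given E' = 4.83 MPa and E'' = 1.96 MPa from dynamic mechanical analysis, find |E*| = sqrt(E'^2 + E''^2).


|E*| = sqrt(E'^2 + E''^2)
= sqrt(4.83^2 + 1.96^2)
= sqrt(23.3289 + 3.8416)
= 5.213 MPa

5.213 MPa


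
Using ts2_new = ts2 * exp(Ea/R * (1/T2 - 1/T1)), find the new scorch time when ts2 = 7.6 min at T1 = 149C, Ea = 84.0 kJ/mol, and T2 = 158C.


Convert temperatures: T1 = 149 + 273.15 = 422.15 K, T2 = 158 + 273.15 = 431.15 K
ts2_new = 7.6 * exp(84000 / 8.314 * (1/431.15 - 1/422.15))
1/T2 - 1/T1 = -4.9448e-05
ts2_new = 4.61 min

4.61 min


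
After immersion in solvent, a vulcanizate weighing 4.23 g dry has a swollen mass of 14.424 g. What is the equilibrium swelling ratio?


Q = W_swollen / W_dry
Q = 14.424 / 4.23
Q = 3.41

Q = 3.41


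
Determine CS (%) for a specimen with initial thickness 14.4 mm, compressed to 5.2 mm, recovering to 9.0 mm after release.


CS = (t0 - recovered) / (t0 - ts) * 100
= (14.4 - 9.0) / (14.4 - 5.2) * 100
= 5.4 / 9.2 * 100
= 58.7%

58.7%


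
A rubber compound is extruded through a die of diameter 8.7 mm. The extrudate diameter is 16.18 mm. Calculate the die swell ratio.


Die swell ratio = D_extrudate / D_die
= 16.18 / 8.7
= 1.86

Die swell = 1.86


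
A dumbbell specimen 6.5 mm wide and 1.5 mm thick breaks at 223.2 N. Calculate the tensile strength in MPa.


Area = width * thickness = 6.5 * 1.5 = 9.75 mm^2
TS = force / area = 223.2 / 9.75 = 22.89 MPa

22.89 MPa


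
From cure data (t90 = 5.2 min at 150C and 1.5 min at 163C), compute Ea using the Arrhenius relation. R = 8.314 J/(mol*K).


T1 = 423.15 K, T2 = 436.15 K
1/T1 - 1/T2 = 7.0439e-05
ln(t1/t2) = ln(5.2/1.5) = 1.2432
Ea = 8.314 * 1.2432 / 7.0439e-05 = 146735.6455 J/mol
Ea = 146.74 kJ/mol

146.74 kJ/mol


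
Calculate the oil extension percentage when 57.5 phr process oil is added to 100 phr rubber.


Oil % = oil / (100 + oil) * 100
= 57.5 / (100 + 57.5) * 100
= 57.5 / 157.5 * 100
= 36.51%

36.51%


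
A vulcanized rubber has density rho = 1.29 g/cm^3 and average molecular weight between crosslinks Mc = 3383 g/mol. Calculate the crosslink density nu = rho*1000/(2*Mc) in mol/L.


nu = rho * 1000 / (2 * Mc)
nu = 1.29 * 1000 / (2 * 3383)
nu = 1290.0 / 6766
nu = 0.1907 mol/L

0.1907 mol/L


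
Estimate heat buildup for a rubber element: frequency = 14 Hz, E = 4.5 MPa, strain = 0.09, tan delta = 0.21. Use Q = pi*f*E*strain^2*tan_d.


Q = pi * f * E * strain^2 * tan_d
= pi * 14 * 4.5 * 0.09^2 * 0.21
= pi * 14 * 4.5 * 0.0081 * 0.21
= 0.3367

Q = 0.3367


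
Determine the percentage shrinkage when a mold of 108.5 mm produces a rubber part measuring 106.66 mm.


Shrinkage = (mold - part) / mold * 100
= (108.5 - 106.66) / 108.5 * 100
= 1.84 / 108.5 * 100
= 1.7%

1.7%


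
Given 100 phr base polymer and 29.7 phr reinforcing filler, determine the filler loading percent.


Filler % = filler / (rubber + filler) * 100
= 29.7 / (100 + 29.7) * 100
= 29.7 / 129.7 * 100
= 22.9%

22.9%


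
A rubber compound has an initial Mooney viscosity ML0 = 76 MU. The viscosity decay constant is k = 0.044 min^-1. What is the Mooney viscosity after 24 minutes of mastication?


ML = ML0 * exp(-k * t)
ML = 76 * exp(-0.044 * 24)
ML = 76 * 0.3478
ML = 26.44 MU

26.44 MU


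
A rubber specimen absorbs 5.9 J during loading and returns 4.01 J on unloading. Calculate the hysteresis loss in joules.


Hysteresis loss = loading - unloading
= 5.9 - 4.01
= 1.89 J

1.89 J


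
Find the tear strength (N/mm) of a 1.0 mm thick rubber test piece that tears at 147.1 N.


Tear strength = force / thickness
= 147.1 / 1.0
= 147.1 N/mm

147.1 N/mm


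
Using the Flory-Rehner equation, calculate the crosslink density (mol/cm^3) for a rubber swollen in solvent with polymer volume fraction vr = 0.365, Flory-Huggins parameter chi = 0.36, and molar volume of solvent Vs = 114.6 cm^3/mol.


ln(1 - vr) = ln(1 - 0.365) = -0.4541
Numerator = -((-0.4541) + 0.365 + 0.36 * 0.365^2) = 0.0412
Denominator = 114.6 * (0.365^(1/3) - 0.365/2) = 60.9852
nu = 0.0412 / 60.9852 = 6.7507e-04 mol/cm^3

6.7507e-04 mol/cm^3


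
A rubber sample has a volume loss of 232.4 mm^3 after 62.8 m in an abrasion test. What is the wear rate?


Rate = volume_loss / distance
= 232.4 / 62.8
= 3.701 mm^3/m

3.701 mm^3/m


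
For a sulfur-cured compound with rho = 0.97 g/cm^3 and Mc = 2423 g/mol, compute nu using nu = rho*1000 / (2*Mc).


nu = rho * 1000 / (2 * Mc)
nu = 0.97 * 1000 / (2 * 2423)
nu = 970.0 / 4846
nu = 0.2002 mol/L

0.2002 mol/L


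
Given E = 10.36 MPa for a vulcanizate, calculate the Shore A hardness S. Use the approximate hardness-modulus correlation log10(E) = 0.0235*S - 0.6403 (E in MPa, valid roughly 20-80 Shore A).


log10(E) = 0.0235*S - 0.6403  =>  S = (log10(E) + 0.6403) / 0.0235
log10(10.36) = 1.015360
S = (1.015360 + 0.6403) / 0.0235 = 1.655660 / 0.0235
S = 70.5

Shore A = 70.5


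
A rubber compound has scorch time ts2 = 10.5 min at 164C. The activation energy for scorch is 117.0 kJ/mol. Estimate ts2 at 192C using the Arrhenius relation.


Convert temperatures: T1 = 164 + 273.15 = 437.15 K, T2 = 192 + 273.15 = 465.15 K
ts2_new = 10.5 * exp(117000 / 8.314 * (1/465.15 - 1/437.15))
1/T2 - 1/T1 = -1.3770e-04
ts2_new = 1.51 min

1.51 min


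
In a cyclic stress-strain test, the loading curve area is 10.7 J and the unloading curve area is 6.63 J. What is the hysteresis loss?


Hysteresis loss = loading - unloading
= 10.7 - 6.63
= 4.07 J

4.07 J


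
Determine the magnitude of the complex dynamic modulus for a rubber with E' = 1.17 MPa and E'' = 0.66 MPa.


|E*| = sqrt(E'^2 + E''^2)
= sqrt(1.17^2 + 0.66^2)
= sqrt(1.3689 + 0.4356)
= 1.343 MPa

1.343 MPa


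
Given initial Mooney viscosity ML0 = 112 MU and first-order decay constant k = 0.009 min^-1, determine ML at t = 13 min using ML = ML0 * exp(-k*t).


ML = ML0 * exp(-k * t)
ML = 112 * exp(-0.009 * 13)
ML = 112 * 0.8896
ML = 99.63 MU

99.63 MU


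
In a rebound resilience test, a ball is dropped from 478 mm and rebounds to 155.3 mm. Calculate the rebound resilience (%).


Resilience = h_rebound / h_drop * 100
= 155.3 / 478 * 100
= 32.5%

32.5%


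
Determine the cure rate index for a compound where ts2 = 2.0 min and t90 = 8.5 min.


CRI = 100 / (t90 - ts2)
= 100 / (8.5 - 2.0)
= 100 / 6.5
= 15.38 min^-1

15.38 min^-1


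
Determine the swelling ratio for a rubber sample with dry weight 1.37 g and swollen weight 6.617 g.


Q = W_swollen / W_dry
Q = 6.617 / 1.37
Q = 4.83

Q = 4.83


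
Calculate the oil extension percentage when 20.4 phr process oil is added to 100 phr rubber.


Oil % = oil / (100 + oil) * 100
= 20.4 / (100 + 20.4) * 100
= 20.4 / 120.4 * 100
= 16.94%

16.94%


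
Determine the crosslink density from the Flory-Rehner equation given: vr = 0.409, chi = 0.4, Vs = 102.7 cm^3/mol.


ln(1 - vr) = ln(1 - 0.409) = -0.5259
Numerator = -((-0.5259) + 0.409 + 0.4 * 0.409^2) = 0.0500
Denominator = 102.7 * (0.409^(1/3) - 0.409/2) = 55.2312
nu = 0.0500 / 55.2312 = 9.0577e-04 mol/cm^3

9.0577e-04 mol/cm^3


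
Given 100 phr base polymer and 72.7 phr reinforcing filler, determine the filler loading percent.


Filler % = filler / (rubber + filler) * 100
= 72.7 / (100 + 72.7) * 100
= 72.7 / 172.7 * 100
= 42.1%

42.1%


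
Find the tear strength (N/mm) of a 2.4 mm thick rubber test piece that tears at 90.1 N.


Tear strength = force / thickness
= 90.1 / 2.4
= 37.54 N/mm

37.54 N/mm


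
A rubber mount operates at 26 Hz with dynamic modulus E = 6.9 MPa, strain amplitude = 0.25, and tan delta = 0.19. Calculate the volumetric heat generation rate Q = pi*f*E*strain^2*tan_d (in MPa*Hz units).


Q = pi * f * E * strain^2 * tan_d
= pi * 26 * 6.9 * 0.25^2 * 0.19
= pi * 26 * 6.9 * 0.0625 * 0.19
= 6.6928

Q = 6.6928


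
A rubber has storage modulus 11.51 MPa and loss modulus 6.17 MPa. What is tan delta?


tan delta = E'' / E'
= 6.17 / 11.51
= 0.5361

tan delta = 0.5361


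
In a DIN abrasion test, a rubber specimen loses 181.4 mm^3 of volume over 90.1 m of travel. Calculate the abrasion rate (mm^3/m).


Rate = volume_loss / distance
= 181.4 / 90.1
= 2.013 mm^3/m

2.013 mm^3/m


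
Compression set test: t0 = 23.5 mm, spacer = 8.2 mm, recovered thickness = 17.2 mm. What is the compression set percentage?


CS = (t0 - recovered) / (t0 - ts) * 100
= (23.5 - 17.2) / (23.5 - 8.2) * 100
= 6.3 / 15.3 * 100
= 41.2%

41.2%


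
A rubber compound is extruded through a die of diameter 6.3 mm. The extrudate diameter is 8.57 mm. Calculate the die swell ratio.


Die swell ratio = D_extrudate / D_die
= 8.57 / 6.3
= 1.36

Die swell = 1.36


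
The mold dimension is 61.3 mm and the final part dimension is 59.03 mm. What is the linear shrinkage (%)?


Shrinkage = (mold - part) / mold * 100
= (61.3 - 59.03) / 61.3 * 100
= 2.27 / 61.3 * 100
= 3.7%

3.7%


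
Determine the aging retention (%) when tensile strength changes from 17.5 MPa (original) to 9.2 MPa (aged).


Retention = aged / original * 100
= 9.2 / 17.5 * 100
= 52.6%

52.6%


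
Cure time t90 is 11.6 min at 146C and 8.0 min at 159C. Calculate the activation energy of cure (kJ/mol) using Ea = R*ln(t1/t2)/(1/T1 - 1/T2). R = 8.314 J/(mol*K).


T1 = 419.15 K, T2 = 432.15 K
1/T1 - 1/T2 = 7.1769e-05
ln(t1/t2) = ln(11.6/8.0) = 0.3716
Ea = 8.314 * 0.3716 / 7.1769e-05 = 43043.1223 J/mol
Ea = 43.04 kJ/mol

43.04 kJ/mol


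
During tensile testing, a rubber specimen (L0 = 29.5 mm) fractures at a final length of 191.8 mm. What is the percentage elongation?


Elongation = (Lf - L0) / L0 * 100
= (191.8 - 29.5) / 29.5 * 100
= 162.3 / 29.5 * 100
= 550.2%

550.2%


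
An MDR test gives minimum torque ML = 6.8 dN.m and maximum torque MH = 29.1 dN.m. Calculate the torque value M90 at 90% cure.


M90 = ML + 0.9 * (MH - ML)
M90 = 6.8 + 0.9 * (29.1 - 6.8)
M90 = 6.8 + 0.9 * 22.3
M90 = 26.87 dN.m

26.87 dN.m


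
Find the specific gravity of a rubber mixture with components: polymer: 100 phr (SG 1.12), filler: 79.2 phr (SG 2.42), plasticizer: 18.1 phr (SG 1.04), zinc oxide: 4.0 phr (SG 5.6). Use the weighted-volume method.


Sum of weights = 201.3
Volume contributions:
  polymer: 100/1.12 = 89.2857
  filler: 79.2/2.42 = 32.7273
  plasticizer: 18.1/1.04 = 17.4038
  zinc oxide: 4.0/5.6 = 0.7143
Sum of volumes = 140.1311
SG = 201.3 / 140.1311 = 1.437

SG = 1.437


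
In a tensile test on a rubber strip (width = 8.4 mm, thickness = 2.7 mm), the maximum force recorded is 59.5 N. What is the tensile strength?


Area = width * thickness = 8.4 * 2.7 = 22.68 mm^2
TS = force / area = 59.5 / 22.68 = 2.62 MPa

2.62 MPa


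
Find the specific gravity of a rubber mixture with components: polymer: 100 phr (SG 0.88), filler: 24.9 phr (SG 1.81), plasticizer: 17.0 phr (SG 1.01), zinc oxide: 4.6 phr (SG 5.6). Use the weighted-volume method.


Sum of weights = 146.5
Volume contributions:
  polymer: 100/0.88 = 113.6364
  filler: 24.9/1.81 = 13.7569
  plasticizer: 17.0/1.01 = 16.8317
  zinc oxide: 4.6/5.6 = 0.8214
Sum of volumes = 145.0464
SG = 146.5 / 145.0464 = 1.01

SG = 1.01


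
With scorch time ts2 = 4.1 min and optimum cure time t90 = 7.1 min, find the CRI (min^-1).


CRI = 100 / (t90 - ts2)
= 100 / (7.1 - 4.1)
= 100 / 3.0
= 33.33 min^-1

33.33 min^-1


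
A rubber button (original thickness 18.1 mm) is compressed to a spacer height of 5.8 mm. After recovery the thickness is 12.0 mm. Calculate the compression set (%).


CS = (t0 - recovered) / (t0 - ts) * 100
= (18.1 - 12.0) / (18.1 - 5.8) * 100
= 6.1 / 12.3 * 100
= 49.6%

49.6%


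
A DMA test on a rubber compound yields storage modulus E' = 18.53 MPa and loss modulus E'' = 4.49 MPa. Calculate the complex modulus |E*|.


|E*| = sqrt(E'^2 + E''^2)
= sqrt(18.53^2 + 4.49^2)
= sqrt(343.3609 + 20.1601)
= 19.066 MPa

19.066 MPa


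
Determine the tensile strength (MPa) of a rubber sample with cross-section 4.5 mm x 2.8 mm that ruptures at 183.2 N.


Area = width * thickness = 4.5 * 2.8 = 12.6 mm^2
TS = force / area = 183.2 / 12.6 = 14.54 MPa

14.54 MPa


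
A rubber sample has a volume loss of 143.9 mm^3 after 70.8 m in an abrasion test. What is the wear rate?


Rate = volume_loss / distance
= 143.9 / 70.8
= 2.032 mm^3/m

2.032 mm^3/m


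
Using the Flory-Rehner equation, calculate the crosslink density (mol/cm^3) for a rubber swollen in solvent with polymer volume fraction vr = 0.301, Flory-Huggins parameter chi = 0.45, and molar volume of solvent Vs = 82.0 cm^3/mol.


ln(1 - vr) = ln(1 - 0.301) = -0.3581
Numerator = -((-0.3581) + 0.301 + 0.45 * 0.301^2) = 0.0163
Denominator = 82.0 * (0.301^(1/3) - 0.301/2) = 42.6134
nu = 0.0163 / 42.6134 = 3.8331e-04 mol/cm^3

3.8331e-04 mol/cm^3


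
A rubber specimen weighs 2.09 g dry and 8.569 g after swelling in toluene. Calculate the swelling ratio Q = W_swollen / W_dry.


Q = W_swollen / W_dry
Q = 8.569 / 2.09
Q = 4.1

Q = 4.1


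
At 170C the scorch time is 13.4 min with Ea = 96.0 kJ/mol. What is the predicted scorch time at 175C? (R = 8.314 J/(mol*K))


Convert temperatures: T1 = 170 + 273.15 = 443.15 K, T2 = 175 + 273.15 = 448.15 K
ts2_new = 13.4 * exp(96000 / 8.314 * (1/448.15 - 1/443.15))
1/T2 - 1/T1 = -2.5177e-05
ts2_new = 10.02 min

10.02 min


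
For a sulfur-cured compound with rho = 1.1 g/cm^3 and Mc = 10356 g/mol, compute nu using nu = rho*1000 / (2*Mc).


nu = rho * 1000 / (2 * Mc)
nu = 1.1 * 1000 / (2 * 10356)
nu = 1100.0 / 20712
nu = 0.0531 mol/L

0.0531 mol/L


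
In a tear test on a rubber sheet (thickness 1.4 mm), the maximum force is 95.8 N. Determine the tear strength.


Tear strength = force / thickness
= 95.8 / 1.4
= 68.43 N/mm

68.43 N/mm


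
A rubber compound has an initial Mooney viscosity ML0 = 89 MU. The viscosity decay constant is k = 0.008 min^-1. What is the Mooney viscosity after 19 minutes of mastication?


ML = ML0 * exp(-k * t)
ML = 89 * exp(-0.008 * 19)
ML = 89 * 0.8590
ML = 76.45 MU

76.45 MU


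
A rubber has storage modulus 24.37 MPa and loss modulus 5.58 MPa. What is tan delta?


tan delta = E'' / E'
= 5.58 / 24.37
= 0.229

tan delta = 0.229


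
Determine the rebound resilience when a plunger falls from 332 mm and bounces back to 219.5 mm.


Resilience = h_rebound / h_drop * 100
= 219.5 / 332 * 100
= 66.1%

66.1%


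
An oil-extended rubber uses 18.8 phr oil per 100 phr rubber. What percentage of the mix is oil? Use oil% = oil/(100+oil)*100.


Oil % = oil / (100 + oil) * 100
= 18.8 / (100 + 18.8) * 100
= 18.8 / 118.8 * 100
= 15.82%

15.82%


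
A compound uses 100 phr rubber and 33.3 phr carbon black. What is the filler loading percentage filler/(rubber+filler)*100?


Filler % = filler / (rubber + filler) * 100
= 33.3 / (100 + 33.3) * 100
= 33.3 / 133.3 * 100
= 24.98%

24.98%


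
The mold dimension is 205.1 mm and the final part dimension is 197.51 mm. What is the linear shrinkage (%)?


Shrinkage = (mold - part) / mold * 100
= (205.1 - 197.51) / 205.1 * 100
= 7.59 / 205.1 * 100
= 3.7%

3.7%


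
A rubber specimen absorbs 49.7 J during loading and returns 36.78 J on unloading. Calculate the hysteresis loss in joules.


Hysteresis loss = loading - unloading
= 49.7 - 36.78
= 12.92 J

12.92 J


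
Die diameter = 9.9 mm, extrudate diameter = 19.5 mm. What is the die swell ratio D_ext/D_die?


Die swell ratio = D_extrudate / D_die
= 19.5 / 9.9
= 1.97

Die swell = 1.97


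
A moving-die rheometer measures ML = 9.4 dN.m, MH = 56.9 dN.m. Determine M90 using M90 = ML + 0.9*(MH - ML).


M90 = ML + 0.9 * (MH - ML)
M90 = 9.4 + 0.9 * (56.9 - 9.4)
M90 = 9.4 + 0.9 * 47.5
M90 = 52.15 dN.m

52.15 dN.m


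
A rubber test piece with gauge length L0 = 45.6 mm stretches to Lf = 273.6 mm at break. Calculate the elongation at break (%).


Elongation = (Lf - L0) / L0 * 100
= (273.6 - 45.6) / 45.6 * 100
= 228.0 / 45.6 * 100
= 500.0%

500.0%


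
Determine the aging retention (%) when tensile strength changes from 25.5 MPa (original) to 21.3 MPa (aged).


Retention = aged / original * 100
= 21.3 / 25.5 * 100
= 83.5%

83.5%


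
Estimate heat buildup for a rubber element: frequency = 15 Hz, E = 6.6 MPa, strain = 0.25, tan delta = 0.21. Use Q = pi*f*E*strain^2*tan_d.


Q = pi * f * E * strain^2 * tan_d
= pi * 15 * 6.6 * 0.25^2 * 0.21
= pi * 15 * 6.6 * 0.0625 * 0.21
= 4.0821

Q = 4.0821


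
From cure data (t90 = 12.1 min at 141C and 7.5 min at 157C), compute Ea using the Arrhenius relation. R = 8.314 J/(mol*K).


T1 = 414.15 K, T2 = 430.15 K
1/T1 - 1/T2 = 8.9814e-05
ln(t1/t2) = ln(12.1/7.5) = 0.4783
Ea = 8.314 * 0.4783 / 8.9814e-05 = 44276.1877 J/mol
Ea = 44.28 kJ/mol

44.28 kJ/mol


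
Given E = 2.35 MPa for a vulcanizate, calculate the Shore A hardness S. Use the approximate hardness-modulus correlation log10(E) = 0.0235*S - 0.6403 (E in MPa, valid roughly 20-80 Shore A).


log10(E) = 0.0235*S - 0.6403  =>  S = (log10(E) + 0.6403) / 0.0235
log10(2.35) = 0.371068
S = (0.371068 + 0.6403) / 0.0235 = 1.011368 / 0.0235
S = 43.0

Shore A = 43.0


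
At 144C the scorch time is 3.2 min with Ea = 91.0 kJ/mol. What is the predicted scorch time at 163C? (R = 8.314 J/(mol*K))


Convert temperatures: T1 = 144 + 273.15 = 417.15 K, T2 = 163 + 273.15 = 436.15 K
ts2_new = 3.2 * exp(91000 / 8.314 * (1/436.15 - 1/417.15))
1/T2 - 1/T1 = -1.0443e-04
ts2_new = 1.02 min

1.02 min


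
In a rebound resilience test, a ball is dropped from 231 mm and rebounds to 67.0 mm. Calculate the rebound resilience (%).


Resilience = h_rebound / h_drop * 100
= 67.0 / 231 * 100
= 29.0%

29.0%


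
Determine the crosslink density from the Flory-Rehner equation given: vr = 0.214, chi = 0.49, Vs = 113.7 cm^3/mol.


ln(1 - vr) = ln(1 - 0.214) = -0.2408
Numerator = -((-0.2408) + 0.214 + 0.49 * 0.214^2) = 0.0044
Denominator = 113.7 * (0.214^(1/3) - 0.214/2) = 55.8429
nu = 0.0044 / 55.8429 = 7.8048e-05 mol/cm^3

7.8048e-05 mol/cm^3


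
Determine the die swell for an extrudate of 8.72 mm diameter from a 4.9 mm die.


Die swell ratio = D_extrudate / D_die
= 8.72 / 4.9
= 1.78

Die swell = 1.78


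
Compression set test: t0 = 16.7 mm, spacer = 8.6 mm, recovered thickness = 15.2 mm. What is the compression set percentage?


CS = (t0 - recovered) / (t0 - ts) * 100
= (16.7 - 15.2) / (16.7 - 8.6) * 100
= 1.5 / 8.1 * 100
= 18.5%

18.5%


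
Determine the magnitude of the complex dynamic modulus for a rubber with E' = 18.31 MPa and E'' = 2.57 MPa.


|E*| = sqrt(E'^2 + E''^2)
= sqrt(18.31^2 + 2.57^2)
= sqrt(335.2561 + 6.6049)
= 18.489 MPa

18.489 MPa


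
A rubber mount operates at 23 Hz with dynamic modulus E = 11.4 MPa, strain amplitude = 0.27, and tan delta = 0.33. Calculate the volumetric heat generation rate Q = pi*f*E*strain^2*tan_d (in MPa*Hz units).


Q = pi * f * E * strain^2 * tan_d
= pi * 23 * 11.4 * 0.27^2 * 0.33
= pi * 23 * 11.4 * 0.0729 * 0.33
= 19.8164

Q = 19.8164


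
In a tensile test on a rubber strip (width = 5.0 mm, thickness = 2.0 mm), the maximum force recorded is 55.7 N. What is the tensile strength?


Area = width * thickness = 5.0 * 2.0 = 10.0 mm^2
TS = force / area = 55.7 / 10.0 = 5.57 MPa

5.57 MPa


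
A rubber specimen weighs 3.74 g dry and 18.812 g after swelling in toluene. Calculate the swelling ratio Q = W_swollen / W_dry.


Q = W_swollen / W_dry
Q = 18.812 / 3.74
Q = 5.03

Q = 5.03


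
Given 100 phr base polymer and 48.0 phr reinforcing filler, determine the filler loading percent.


Filler % = filler / (rubber + filler) * 100
= 48.0 / (100 + 48.0) * 100
= 48.0 / 148.0 * 100
= 32.43%

32.43%


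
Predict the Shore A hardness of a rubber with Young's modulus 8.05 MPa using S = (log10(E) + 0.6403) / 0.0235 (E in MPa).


log10(E) = 0.0235*S - 0.6403  =>  S = (log10(E) + 0.6403) / 0.0235
log10(8.05) = 0.905796
S = (0.905796 + 0.6403) / 0.0235 = 1.546096 / 0.0235
S = 65.8

Shore A = 65.8


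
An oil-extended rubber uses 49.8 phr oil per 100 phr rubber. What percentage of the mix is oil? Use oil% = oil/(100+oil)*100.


Oil % = oil / (100 + oil) * 100
= 49.8 / (100 + 49.8) * 100
= 49.8 / 149.8 * 100
= 33.24%

33.24%


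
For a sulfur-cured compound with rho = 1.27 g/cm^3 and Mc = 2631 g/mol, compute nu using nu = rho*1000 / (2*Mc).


nu = rho * 1000 / (2 * Mc)
nu = 1.27 * 1000 / (2 * 2631)
nu = 1270.0 / 5262
nu = 0.2414 mol/L

0.2414 mol/L


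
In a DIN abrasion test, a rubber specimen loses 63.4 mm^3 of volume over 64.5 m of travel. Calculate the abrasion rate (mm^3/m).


Rate = volume_loss / distance
= 63.4 / 64.5
= 0.983 mm^3/m

0.983 mm^3/m


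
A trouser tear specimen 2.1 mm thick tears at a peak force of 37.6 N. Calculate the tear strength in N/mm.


Tear strength = force / thickness
= 37.6 / 2.1
= 17.9 N/mm

17.9 N/mm


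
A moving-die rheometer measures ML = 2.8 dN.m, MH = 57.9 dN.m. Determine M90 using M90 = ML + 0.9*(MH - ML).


M90 = ML + 0.9 * (MH - ML)
M90 = 2.8 + 0.9 * (57.9 - 2.8)
M90 = 2.8 + 0.9 * 55.1
M90 = 52.39 dN.m

52.39 dN.m


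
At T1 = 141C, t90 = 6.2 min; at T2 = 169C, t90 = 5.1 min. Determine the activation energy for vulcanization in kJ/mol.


T1 = 414.15 K, T2 = 442.15 K
1/T1 - 1/T2 = 1.5291e-04
ln(t1/t2) = ln(6.2/5.1) = 0.1953
Ea = 8.314 * 0.1953 / 1.5291e-04 = 10619.4247 J/mol
Ea = 10.62 kJ/mol

10.62 kJ/mol


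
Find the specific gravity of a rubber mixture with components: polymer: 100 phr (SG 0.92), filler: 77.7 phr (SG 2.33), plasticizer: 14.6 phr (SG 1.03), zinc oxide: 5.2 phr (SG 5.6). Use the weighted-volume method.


Sum of weights = 197.5
Volume contributions:
  polymer: 100/0.92 = 108.6957
  filler: 77.7/2.33 = 33.3476
  plasticizer: 14.6/1.03 = 14.1748
  zinc oxide: 5.2/5.6 = 0.9286
Sum of volumes = 157.1466
SG = 197.5 / 157.1466 = 1.257

SG = 1.257


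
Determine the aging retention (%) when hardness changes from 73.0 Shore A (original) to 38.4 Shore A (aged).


Retention = aged / original * 100
= 38.4 / 73.0 * 100
= 52.6%

52.6%


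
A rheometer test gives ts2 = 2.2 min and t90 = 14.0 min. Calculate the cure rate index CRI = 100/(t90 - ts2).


CRI = 100 / (t90 - ts2)
= 100 / (14.0 - 2.2)
= 100 / 11.8
= 8.47 min^-1

8.47 min^-1


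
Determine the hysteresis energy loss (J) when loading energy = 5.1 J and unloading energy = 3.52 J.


Hysteresis loss = loading - unloading
= 5.1 - 3.52
= 1.58 J

1.58 J


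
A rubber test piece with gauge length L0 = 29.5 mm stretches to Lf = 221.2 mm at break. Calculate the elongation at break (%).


Elongation = (Lf - L0) / L0 * 100
= (221.2 - 29.5) / 29.5 * 100
= 191.7 / 29.5 * 100
= 649.8%

649.8%


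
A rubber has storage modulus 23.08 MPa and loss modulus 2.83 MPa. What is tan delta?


tan delta = E'' / E'
= 2.83 / 23.08
= 0.1226

tan delta = 0.1226


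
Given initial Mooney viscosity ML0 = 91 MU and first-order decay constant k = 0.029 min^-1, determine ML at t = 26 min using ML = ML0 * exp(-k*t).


ML = ML0 * exp(-k * t)
ML = 91 * exp(-0.029 * 26)
ML = 91 * 0.4705
ML = 42.81 MU

42.81 MU


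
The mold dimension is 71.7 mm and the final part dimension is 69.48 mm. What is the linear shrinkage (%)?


Shrinkage = (mold - part) / mold * 100
= (71.7 - 69.48) / 71.7 * 100
= 2.22 / 71.7 * 100
= 3.1%

3.1%


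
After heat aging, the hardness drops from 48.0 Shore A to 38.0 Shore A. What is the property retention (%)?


Retention = aged / original * 100
= 38.0 / 48.0 * 100
= 79.2%

79.2%


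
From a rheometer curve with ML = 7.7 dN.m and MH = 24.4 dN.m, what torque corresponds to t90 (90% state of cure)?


M90 = ML + 0.9 * (MH - ML)
M90 = 7.7 + 0.9 * (24.4 - 7.7)
M90 = 7.7 + 0.9 * 16.7
M90 = 22.73 dN.m

22.73 dN.m


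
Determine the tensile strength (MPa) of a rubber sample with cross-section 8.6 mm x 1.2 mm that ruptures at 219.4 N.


Area = width * thickness = 8.6 * 1.2 = 10.32 mm^2
TS = force / area = 219.4 / 10.32 = 21.26 MPa

21.26 MPa


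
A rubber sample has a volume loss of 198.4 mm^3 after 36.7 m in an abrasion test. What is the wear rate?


Rate = volume_loss / distance
= 198.4 / 36.7
= 5.406 mm^3/m

5.406 mm^3/m


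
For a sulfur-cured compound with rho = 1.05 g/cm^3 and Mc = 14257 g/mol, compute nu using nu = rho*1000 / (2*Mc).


nu = rho * 1000 / (2 * Mc)
nu = 1.05 * 1000 / (2 * 14257)
nu = 1050.0 / 28514
nu = 0.0368 mol/L

0.0368 mol/L


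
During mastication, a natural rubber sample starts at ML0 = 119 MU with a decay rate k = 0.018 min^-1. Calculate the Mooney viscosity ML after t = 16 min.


ML = ML0 * exp(-k * t)
ML = 119 * exp(-0.018 * 16)
ML = 119 * 0.7498
ML = 89.22 MU

89.22 MU


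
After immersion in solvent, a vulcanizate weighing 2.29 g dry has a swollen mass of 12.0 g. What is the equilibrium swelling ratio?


Q = W_swollen / W_dry
Q = 12.0 / 2.29
Q = 5.24

Q = 5.24


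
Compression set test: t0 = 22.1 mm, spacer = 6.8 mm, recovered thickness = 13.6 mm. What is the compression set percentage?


CS = (t0 - recovered) / (t0 - ts) * 100
= (22.1 - 13.6) / (22.1 - 6.8) * 100
= 8.5 / 15.3 * 100
= 55.6%

55.6%


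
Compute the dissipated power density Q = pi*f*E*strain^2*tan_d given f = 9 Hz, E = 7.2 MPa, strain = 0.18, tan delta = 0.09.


Q = pi * f * E * strain^2 * tan_d
= pi * 9 * 7.2 * 0.18^2 * 0.09
= pi * 9 * 7.2 * 0.0324 * 0.09
= 0.5936

Q = 0.5936


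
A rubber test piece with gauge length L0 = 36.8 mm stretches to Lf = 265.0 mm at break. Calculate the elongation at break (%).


Elongation = (Lf - L0) / L0 * 100
= (265.0 - 36.8) / 36.8 * 100
= 228.2 / 36.8 * 100
= 620.1%

620.1%


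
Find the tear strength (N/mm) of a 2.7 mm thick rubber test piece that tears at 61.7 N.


Tear strength = force / thickness
= 61.7 / 2.7
= 22.85 N/mm

22.85 N/mm


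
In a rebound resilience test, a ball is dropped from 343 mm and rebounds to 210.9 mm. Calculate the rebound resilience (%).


Resilience = h_rebound / h_drop * 100
= 210.9 / 343 * 100
= 61.5%

61.5%


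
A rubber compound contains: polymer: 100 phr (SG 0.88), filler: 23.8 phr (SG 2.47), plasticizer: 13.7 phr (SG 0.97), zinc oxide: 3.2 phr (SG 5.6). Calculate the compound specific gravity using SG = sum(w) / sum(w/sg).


Sum of weights = 140.7
Volume contributions:
  polymer: 100/0.88 = 113.6364
  filler: 23.8/2.47 = 9.6356
  plasticizer: 13.7/0.97 = 14.1237
  zinc oxide: 3.2/5.6 = 0.5714
Sum of volumes = 137.9671
SG = 140.7 / 137.9671 = 1.02

SG = 1.02


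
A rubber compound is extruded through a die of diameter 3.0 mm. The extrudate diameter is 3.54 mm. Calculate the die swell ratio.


Die swell ratio = D_extrudate / D_die
= 3.54 / 3.0
= 1.18

Die swell = 1.18


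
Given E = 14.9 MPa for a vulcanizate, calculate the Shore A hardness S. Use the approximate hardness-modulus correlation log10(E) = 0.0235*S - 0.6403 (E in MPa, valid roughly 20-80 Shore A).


log10(E) = 0.0235*S - 0.6403  =>  S = (log10(E) + 0.6403) / 0.0235
log10(14.9) = 1.173186
S = (1.173186 + 0.6403) / 0.0235 = 1.813486 / 0.0235
S = 77.2

Shore A = 77.2


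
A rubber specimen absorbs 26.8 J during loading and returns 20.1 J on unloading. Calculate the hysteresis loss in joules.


Hysteresis loss = loading - unloading
= 26.8 - 20.1
= 6.7 J

6.7 J


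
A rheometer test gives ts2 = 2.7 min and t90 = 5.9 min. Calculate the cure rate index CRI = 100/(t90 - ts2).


CRI = 100 / (t90 - ts2)
= 100 / (5.9 - 2.7)
= 100 / 3.2
= 31.25 min^-1

31.25 min^-1


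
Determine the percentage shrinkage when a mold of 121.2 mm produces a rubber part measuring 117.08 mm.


Shrinkage = (mold - part) / mold * 100
= (121.2 - 117.08) / 121.2 * 100
= 4.12 / 121.2 * 100
= 3.4%

3.4%


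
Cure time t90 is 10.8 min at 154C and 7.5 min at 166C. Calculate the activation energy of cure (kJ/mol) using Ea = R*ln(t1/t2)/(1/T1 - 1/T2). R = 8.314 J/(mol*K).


T1 = 427.15 K, T2 = 439.15 K
1/T1 - 1/T2 = 6.3972e-05
ln(t1/t2) = ln(10.8/7.5) = 0.3646
Ea = 8.314 * 0.3646 / 6.3972e-05 = 47390.3688 J/mol
Ea = 47.39 kJ/mol

47.39 kJ/mol


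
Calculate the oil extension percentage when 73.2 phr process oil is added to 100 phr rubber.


Oil % = oil / (100 + oil) * 100
= 73.2 / (100 + 73.2) * 100
= 73.2 / 173.2 * 100
= 42.26%

42.26%
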